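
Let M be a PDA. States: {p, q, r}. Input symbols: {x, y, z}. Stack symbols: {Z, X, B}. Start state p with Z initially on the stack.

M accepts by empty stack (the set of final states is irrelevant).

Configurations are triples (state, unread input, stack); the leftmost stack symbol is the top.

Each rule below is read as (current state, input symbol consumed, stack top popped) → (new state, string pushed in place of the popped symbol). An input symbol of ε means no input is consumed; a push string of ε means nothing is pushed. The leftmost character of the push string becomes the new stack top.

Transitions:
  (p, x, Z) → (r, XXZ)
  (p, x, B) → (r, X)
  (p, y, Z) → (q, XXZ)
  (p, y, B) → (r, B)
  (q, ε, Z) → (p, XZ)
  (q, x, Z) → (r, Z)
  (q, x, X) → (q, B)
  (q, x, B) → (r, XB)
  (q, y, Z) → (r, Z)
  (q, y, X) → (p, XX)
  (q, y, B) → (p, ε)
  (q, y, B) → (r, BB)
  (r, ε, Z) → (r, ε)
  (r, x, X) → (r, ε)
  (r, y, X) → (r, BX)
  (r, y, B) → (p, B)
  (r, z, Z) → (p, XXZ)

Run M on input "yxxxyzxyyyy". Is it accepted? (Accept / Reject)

Reject

No computation consumes all input and empties the stack.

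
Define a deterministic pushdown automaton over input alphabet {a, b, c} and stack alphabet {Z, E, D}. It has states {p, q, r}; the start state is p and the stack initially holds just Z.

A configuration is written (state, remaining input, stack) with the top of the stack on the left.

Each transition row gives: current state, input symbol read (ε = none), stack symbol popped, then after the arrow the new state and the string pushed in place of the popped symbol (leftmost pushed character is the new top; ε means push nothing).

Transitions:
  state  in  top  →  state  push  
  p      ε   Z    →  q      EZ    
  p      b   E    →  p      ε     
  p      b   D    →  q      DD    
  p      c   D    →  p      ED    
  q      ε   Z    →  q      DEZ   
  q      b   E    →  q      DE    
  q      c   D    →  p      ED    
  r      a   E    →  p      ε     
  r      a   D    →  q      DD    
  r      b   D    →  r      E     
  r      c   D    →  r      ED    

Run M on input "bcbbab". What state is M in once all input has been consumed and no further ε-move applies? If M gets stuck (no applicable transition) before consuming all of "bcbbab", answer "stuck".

stuck

(p, bcbbab, Z) ⊢ (q, bcbbab, EZ) ⊢ (q, cbbab, DEZ) ⊢ (p, bbab, EDEZ) ⊢ (p, bab, DEZ) ⊢ (q, ab, DDEZ)
No transition for (q, a, top D); M blocks with input ab remaining.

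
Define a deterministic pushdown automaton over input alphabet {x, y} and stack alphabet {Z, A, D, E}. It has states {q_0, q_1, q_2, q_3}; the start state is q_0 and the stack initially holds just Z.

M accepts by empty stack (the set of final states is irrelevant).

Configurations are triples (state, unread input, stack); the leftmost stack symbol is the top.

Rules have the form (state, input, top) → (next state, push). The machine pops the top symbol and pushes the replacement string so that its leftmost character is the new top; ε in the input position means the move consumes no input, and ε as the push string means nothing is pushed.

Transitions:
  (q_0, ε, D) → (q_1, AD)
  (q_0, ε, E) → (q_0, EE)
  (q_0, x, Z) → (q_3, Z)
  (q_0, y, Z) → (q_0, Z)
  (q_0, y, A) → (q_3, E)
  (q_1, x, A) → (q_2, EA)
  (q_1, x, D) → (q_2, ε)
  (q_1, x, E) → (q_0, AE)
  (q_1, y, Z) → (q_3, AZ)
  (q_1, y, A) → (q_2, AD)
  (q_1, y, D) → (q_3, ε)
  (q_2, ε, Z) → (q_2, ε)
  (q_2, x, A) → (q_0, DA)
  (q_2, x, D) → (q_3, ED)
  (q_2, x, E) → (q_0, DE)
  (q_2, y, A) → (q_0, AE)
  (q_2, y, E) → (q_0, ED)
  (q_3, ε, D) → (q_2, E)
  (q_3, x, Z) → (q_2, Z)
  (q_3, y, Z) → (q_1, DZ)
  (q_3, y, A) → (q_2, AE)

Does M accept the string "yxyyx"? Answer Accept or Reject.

Accept

(q_0, yxyyx, Z)
  read y, top Z: go to q_0, push Z → (q_0, xyyx, Z)
  read x, top Z: go to q_3, push Z → (q_3, yyx, Z)
  read y, top Z: go to q_1, push DZ → (q_1, yx, DZ)
  read y, top D: go to q_3, push ε → (q_3, x, Z)
  read x, top Z: go to q_2, push Z → (q_2, ε, Z)
  ε-move, top Z: go to q_2, push ε → (q_2, ε, ε)
All input consumed and the stack is empty.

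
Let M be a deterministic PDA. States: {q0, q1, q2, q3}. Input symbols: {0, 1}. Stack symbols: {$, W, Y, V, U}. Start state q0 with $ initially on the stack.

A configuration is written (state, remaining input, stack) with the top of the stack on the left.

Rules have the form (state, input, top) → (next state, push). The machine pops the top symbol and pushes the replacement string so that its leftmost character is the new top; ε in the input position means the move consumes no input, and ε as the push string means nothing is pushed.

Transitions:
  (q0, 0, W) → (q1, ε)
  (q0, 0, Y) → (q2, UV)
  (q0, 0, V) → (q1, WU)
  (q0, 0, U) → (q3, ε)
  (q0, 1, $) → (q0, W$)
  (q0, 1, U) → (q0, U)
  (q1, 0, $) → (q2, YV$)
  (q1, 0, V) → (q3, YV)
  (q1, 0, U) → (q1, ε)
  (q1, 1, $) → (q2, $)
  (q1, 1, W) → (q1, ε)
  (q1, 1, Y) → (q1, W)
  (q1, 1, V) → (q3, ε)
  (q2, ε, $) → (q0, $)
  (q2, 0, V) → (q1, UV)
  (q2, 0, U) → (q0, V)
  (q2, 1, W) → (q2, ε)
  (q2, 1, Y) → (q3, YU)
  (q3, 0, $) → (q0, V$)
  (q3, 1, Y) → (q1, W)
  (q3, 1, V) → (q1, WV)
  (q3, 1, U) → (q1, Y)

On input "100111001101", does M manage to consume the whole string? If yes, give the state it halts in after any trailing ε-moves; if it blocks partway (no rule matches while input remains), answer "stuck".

(q0, 100111001101, $) ⊢ (q0, 00111001101, W$) ⊢ (q1, 0111001101, $) ⊢ (q2, 111001101, YV$) ⊢ (q3, 11001101, YUV$) ⊢ (q1, 1001101, WUV$) ⊢ (q1, 001101, UV$) ⊢ (q1, 01101, V$) ⊢ (q3, 1101, YV$) ⊢ (q1, 101, WV$) ⊢ (q1, 01, V$) ⊢ (q3, 1, YV$) ⊢ (q1, ε, WV$)
All input consumed; M is in state q1.

q1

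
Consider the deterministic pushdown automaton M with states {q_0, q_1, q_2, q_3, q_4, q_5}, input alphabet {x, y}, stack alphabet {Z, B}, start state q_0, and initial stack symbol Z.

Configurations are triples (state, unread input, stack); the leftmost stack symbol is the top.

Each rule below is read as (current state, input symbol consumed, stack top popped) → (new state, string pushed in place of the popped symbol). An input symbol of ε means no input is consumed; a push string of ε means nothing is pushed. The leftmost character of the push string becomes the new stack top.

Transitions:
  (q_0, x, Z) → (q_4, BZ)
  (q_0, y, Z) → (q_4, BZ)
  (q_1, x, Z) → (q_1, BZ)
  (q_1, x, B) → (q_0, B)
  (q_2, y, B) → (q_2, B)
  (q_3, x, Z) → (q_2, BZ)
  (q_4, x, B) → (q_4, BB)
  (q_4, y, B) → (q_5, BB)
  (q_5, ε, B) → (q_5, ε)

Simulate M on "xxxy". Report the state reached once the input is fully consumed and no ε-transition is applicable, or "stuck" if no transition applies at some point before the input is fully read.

q_5

(q_0, xxxy, Z)
  read x, top Z: go to q_4, push BZ → (q_4, xxy, BZ)
  read x, top B: go to q_4, push BB → (q_4, xy, BBZ)
  read x, top B: go to q_4, push BB → (q_4, y, BBBZ)
  read y, top B: go to q_5, push BB → (q_5, ε, BBBBZ)
  ε-move, top B: go to q_5, push ε → (q_5, ε, BBBZ)
  ε-move, top B: go to q_5, push ε → (q_5, ε, BBZ)
  ε-move, top B: go to q_5, push ε → (q_5, ε, BZ)
  ε-move, top B: go to q_5, push ε → (q_5, ε, Z)
All input consumed; M is in state q_5.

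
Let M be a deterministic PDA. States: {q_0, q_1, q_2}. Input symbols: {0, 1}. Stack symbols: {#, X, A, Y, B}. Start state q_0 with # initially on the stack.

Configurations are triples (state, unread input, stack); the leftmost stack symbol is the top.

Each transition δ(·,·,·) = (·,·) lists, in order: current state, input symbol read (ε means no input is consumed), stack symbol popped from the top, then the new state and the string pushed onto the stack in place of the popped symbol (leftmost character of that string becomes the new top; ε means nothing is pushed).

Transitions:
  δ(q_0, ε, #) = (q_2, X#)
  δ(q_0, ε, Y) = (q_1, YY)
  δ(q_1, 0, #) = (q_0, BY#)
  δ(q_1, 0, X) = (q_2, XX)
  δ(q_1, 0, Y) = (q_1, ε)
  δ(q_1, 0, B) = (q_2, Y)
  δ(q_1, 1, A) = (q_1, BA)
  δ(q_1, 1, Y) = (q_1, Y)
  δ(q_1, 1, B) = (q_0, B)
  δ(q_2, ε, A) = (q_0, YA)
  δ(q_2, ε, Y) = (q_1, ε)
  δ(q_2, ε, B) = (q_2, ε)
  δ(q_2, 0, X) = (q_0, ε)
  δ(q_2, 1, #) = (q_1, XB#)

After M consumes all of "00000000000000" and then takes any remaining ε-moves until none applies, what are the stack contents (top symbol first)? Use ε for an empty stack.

X#

(q_0, 00000000000000, #)
  ε-move, top #: go to q_2, push X# → (q_2, 00000000000000, X#)
  read 0, top X: go to q_0, push ε → (q_0, 0000000000000, #)
  ε-move, top #: go to q_2, push X# → (q_2, 0000000000000, X#)
  read 0, top X: go to q_0, push ε → (q_0, 000000000000, #)
  ε-move, top #: go to q_2, push X# → (q_2, 000000000000, X#)
  read 0, top X: go to q_0, push ε → (q_0, 00000000000, #)
  ε-move, top #: go to q_2, push X# → (q_2, 00000000000, X#)
  read 0, top X: go to q_0, push ε → (q_0, 0000000000, #)
  ε-move, top #: go to q_2, push X# → (q_2, 0000000000, X#)
  read 0, top X: go to q_0, push ε → (q_0, 000000000, #)
  ε-move, top #: go to q_2, push X# → (q_2, 000000000, X#)
  read 0, top X: go to q_0, push ε → (q_0, 00000000, #)
  ε-move, top #: go to q_2, push X# → (q_2, 00000000, X#)
  read 0, top X: go to q_0, push ε → (q_0, 0000000, #)
  ε-move, top #: go to q_2, push X# → (q_2, 0000000, X#)
  read 0, top X: go to q_0, push ε → (q_0, 000000, #)
  ε-move, top #: go to q_2, push X# → (q_2, 000000, X#)
  read 0, top X: go to q_0, push ε → (q_0, 00000, #)
  ε-move, top #: go to q_2, push X# → (q_2, 00000, X#)
  read 0, top X: go to q_0, push ε → (q_0, 0000, #)
  ε-move, top #: go to q_2, push X# → (q_2, 0000, X#)
  read 0, top X: go to q_0, push ε → (q_0, 000, #)
  ε-move, top #: go to q_2, push X# → (q_2, 000, X#)
  read 0, top X: go to q_0, push ε → (q_0, 00, #)
  ε-move, top #: go to q_2, push X# → (q_2, 00, X#)
  read 0, top X: go to q_0, push ε → (q_0, 0, #)
  ε-move, top #: go to q_2, push X# → (q_2, 0, X#)
  read 0, top X: go to q_0, push ε → (q_0, ε, #)
  ε-move, top #: go to q_2, push X# → (q_2, ε, X#)
All input consumed in state q_2 with stack X#.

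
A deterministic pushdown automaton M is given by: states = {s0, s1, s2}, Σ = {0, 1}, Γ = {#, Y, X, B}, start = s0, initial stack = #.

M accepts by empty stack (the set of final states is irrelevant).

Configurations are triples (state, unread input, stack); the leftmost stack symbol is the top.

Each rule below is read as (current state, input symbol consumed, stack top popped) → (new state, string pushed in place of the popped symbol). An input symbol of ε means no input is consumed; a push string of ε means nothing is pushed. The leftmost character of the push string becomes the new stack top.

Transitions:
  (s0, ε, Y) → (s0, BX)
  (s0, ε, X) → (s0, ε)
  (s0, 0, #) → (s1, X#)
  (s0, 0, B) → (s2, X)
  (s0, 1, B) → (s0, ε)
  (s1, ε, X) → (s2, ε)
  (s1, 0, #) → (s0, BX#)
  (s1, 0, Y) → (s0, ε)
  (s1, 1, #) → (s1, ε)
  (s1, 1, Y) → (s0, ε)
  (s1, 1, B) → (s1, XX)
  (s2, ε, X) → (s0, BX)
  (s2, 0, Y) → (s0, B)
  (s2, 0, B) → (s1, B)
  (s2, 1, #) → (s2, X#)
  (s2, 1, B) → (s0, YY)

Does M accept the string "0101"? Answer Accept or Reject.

Reject

(s0, 0101, #) ⊢ (s1, 101, X#) ⊢ (s2, 101, #) ⊢ (s2, 01, X#) ⊢ (s0, 01, BX#) ⊢ (s2, 1, XX#) ⊢ (s0, 1, BXX#) ⊢ (s0, ε, XX#) ⊢ (s0, ε, X#) ⊢ (s0, ε, #)
All input consumed; stack is #, not empty, and no further ε-move applies.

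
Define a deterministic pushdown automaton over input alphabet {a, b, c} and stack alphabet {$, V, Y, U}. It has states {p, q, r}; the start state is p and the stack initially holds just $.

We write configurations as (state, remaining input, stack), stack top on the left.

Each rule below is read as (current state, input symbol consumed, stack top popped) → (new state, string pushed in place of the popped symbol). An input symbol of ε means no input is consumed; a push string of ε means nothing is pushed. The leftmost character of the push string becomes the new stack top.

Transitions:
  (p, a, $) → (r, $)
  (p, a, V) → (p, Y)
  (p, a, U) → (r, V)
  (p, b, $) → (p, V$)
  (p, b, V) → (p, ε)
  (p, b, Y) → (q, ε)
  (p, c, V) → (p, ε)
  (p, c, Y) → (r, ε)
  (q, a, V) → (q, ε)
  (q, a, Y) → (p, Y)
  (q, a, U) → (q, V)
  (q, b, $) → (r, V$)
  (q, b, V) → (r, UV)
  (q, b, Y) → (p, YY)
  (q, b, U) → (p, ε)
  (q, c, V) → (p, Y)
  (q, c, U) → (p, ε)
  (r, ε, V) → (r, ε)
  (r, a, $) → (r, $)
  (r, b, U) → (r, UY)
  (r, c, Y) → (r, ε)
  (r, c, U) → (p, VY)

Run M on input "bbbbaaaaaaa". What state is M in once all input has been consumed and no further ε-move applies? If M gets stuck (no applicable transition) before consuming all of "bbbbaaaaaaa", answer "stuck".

r

(p, bbbbaaaaaaa, $)
  read b, top $: go to p, push V$ → (p, bbbaaaaaaa, V$)
  read b, top V: go to p, push ε → (p, bbaaaaaaa, $)
  read b, top $: go to p, push V$ → (p, baaaaaaa, V$)
  read b, top V: go to p, push ε → (p, aaaaaaa, $)
  read a, top $: go to r, push $ → (r, aaaaaa, $)
  read a, top $: go to r, push $ → (r, aaaaa, $)
  read a, top $: go to r, push $ → (r, aaaa, $)
  read a, top $: go to r, push $ → (r, aaa, $)
  read a, top $: go to r, push $ → (r, aa, $)
  read a, top $: go to r, push $ → (r, a, $)
  read a, top $: go to r, push $ → (r, ε, $)
All input consumed; M is in state r.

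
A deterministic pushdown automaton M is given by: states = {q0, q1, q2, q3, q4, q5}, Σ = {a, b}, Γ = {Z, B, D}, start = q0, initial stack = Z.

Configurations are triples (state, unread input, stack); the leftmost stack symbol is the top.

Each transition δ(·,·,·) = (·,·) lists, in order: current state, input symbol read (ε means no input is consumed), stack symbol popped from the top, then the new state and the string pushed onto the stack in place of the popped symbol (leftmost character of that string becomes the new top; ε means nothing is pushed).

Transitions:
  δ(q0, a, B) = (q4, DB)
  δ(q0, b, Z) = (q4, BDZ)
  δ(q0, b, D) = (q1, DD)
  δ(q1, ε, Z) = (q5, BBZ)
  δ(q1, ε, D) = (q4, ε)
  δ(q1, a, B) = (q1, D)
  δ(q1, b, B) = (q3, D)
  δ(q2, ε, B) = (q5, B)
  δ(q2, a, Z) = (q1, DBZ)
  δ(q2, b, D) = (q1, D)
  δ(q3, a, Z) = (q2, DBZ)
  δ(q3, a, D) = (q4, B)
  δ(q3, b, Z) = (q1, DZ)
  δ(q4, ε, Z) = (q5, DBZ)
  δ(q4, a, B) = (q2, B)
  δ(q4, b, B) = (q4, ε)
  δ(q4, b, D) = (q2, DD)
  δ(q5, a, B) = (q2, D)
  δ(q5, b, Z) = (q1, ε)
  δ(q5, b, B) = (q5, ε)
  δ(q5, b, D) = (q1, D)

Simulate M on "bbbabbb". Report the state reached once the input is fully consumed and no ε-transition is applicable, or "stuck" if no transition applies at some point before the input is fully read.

(q0, bbbabbb, Z)
  read b, top Z: go to q4, push BDZ → (q4, bbabbb, BDZ)
  read b, top B: go to q4, push ε → (q4, babbb, DZ)
  read b, top D: go to q2, push DD → (q2, abbb, DDZ)
No transition for (q2, a, top D); M blocks with input abbb remaining.

stuck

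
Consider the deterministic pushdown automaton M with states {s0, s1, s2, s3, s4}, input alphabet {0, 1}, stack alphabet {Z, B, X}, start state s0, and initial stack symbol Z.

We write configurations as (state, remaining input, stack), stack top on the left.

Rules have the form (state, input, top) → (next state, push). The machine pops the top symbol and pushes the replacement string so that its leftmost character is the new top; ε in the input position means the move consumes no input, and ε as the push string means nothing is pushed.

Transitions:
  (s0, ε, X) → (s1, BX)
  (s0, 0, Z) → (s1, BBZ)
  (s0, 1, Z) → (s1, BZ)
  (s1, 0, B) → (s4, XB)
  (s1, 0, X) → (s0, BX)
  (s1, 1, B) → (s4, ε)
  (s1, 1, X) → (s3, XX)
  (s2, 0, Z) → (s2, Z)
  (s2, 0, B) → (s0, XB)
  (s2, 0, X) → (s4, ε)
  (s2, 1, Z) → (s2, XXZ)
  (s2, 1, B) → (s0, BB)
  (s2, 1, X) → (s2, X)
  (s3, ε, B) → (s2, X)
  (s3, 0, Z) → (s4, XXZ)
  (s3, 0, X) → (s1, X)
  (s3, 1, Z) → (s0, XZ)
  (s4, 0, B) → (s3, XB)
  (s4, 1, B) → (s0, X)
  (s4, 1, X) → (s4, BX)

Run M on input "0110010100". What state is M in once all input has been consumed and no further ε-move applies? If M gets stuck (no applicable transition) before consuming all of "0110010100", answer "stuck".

(s0, 0110010100, Z)
  read 0, top Z: go to s1, push BBZ → (s1, 110010100, BBZ)
  read 1, top B: go to s4, push ε → (s4, 10010100, BZ)
  read 1, top B: go to s0, push X → (s0, 0010100, XZ)
  ε-move, top X: go to s1, push BX → (s1, 0010100, BXZ)
  read 0, top B: go to s4, push XB → (s4, 010100, XBXZ)
No transition for (s4, 0, top X); M blocks with input 010100 remaining.

stuck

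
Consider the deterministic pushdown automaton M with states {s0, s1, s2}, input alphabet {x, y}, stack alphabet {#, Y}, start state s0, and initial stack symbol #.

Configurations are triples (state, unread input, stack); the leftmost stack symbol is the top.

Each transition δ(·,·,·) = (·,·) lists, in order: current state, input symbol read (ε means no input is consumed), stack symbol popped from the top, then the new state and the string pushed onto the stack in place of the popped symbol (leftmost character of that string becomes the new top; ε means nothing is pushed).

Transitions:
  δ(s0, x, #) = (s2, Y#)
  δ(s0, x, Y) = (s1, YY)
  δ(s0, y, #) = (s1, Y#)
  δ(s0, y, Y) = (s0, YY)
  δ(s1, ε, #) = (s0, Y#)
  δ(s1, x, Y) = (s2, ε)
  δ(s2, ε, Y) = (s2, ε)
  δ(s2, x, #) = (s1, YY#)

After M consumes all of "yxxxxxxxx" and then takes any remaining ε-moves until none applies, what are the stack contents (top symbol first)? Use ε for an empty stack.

YY#

(s0, yxxxxxxxx, #)
  read y, top #: go to s1, push Y# → (s1, xxxxxxxx, Y#)
  read x, top Y: go to s2, push ε → (s2, xxxxxxx, #)
  read x, top #: go to s1, push YY# → (s1, xxxxxx, YY#)
  read x, top Y: go to s2, push ε → (s2, xxxxx, Y#)
  ε-move, top Y: go to s2, push ε → (s2, xxxxx, #)
  read x, top #: go to s1, push YY# → (s1, xxxx, YY#)
  read x, top Y: go to s2, push ε → (s2, xxx, Y#)
  ε-move, top Y: go to s2, push ε → (s2, xxx, #)
  read x, top #: go to s1, push YY# → (s1, xx, YY#)
  read x, top Y: go to s2, push ε → (s2, x, Y#)
  ε-move, top Y: go to s2, push ε → (s2, x, #)
  read x, top #: go to s1, push YY# → (s1, ε, YY#)
All input consumed in state s1 with stack YY#.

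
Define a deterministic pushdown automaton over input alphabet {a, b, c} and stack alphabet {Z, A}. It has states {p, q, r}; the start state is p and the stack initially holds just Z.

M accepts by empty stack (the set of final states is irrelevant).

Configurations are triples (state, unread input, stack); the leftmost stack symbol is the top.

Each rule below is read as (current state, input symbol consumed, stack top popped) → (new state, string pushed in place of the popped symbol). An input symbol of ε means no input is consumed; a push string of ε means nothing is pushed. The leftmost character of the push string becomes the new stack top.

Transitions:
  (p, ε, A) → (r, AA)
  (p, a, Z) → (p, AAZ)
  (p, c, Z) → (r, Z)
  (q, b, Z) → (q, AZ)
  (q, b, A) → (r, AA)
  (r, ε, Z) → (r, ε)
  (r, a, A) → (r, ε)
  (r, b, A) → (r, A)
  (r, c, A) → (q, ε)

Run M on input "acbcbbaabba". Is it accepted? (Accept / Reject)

(p, acbcbbaabba, Z)
  read a, top Z: go to p, push AAZ → (p, cbcbbaabba, AAZ)
  ε-move, top A: go to r, push AA → (r, cbcbbaabba, AAAZ)
  read c, top A: go to q, push ε → (q, bcbbaabba, AAZ)
  read b, top A: go to r, push AA → (r, cbbaabba, AAAZ)
  read c, top A: go to q, push ε → (q, bbaabba, AAZ)
  read b, top A: go to r, push AA → (r, baabba, AAAZ)
  read b, top A: go to r, push A → (r, aabba, AAAZ)
  read a, top A: go to r, push ε → (r, abba, AAZ)
  read a, top A: go to r, push ε → (r, bba, AZ)
  read b, top A: go to r, push A → (r, ba, AZ)
  read b, top A: go to r, push A → (r, a, AZ)
  read a, top A: go to r, push ε → (r, ε, Z)
  ε-move, top Z: go to r, push ε → (r, ε, ε)
All input consumed and the stack is empty.

Accept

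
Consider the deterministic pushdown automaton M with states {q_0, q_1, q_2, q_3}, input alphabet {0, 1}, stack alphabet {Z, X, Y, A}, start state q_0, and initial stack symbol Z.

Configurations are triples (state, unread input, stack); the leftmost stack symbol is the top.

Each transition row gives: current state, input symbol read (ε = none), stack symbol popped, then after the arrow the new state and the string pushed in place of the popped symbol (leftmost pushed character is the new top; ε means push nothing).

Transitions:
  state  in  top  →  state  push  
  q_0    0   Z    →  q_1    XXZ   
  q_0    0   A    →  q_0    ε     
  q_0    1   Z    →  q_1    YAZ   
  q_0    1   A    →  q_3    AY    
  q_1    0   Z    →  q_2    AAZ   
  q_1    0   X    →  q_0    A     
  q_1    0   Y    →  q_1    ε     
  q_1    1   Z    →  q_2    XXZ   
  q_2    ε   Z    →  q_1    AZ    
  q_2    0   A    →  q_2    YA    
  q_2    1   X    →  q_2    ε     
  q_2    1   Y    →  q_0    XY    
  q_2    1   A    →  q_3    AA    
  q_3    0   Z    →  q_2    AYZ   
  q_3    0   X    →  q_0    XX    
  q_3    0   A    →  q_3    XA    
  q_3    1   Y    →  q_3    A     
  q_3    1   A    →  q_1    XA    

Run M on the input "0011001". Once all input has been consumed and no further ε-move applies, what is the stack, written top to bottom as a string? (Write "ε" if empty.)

AYYXZ

(q_0, 0011001, Z)
  read 0, top Z: go to q_1, push XXZ → (q_1, 011001, XXZ)
  read 0, top X: go to q_0, push A → (q_0, 11001, AXZ)
  read 1, top A: go to q_3, push AY → (q_3, 1001, AYXZ)
  read 1, top A: go to q_1, push XA → (q_1, 001, XAYXZ)
  read 0, top X: go to q_0, push A → (q_0, 01, AAYXZ)
  read 0, top A: go to q_0, push ε → (q_0, 1, AYXZ)
  read 1, top A: go to q_3, push AY → (q_3, ε, AYYXZ)
All input consumed in state q_3 with stack AYYXZ.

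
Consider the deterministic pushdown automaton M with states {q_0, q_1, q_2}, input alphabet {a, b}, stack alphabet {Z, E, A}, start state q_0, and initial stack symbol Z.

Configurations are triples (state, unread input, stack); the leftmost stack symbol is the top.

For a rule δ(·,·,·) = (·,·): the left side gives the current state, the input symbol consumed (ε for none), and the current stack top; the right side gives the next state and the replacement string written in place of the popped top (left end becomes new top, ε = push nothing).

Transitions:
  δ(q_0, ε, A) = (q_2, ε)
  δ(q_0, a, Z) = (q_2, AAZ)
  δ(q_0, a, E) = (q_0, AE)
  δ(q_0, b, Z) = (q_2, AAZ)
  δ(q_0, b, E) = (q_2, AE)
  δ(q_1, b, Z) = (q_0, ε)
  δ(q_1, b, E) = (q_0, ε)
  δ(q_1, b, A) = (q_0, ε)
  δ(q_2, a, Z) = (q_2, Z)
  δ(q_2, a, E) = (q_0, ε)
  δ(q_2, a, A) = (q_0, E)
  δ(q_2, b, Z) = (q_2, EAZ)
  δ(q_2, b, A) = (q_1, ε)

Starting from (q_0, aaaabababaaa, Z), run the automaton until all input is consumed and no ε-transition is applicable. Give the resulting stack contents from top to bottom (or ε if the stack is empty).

(q_0, aaaabababaaa, Z)
  read a, top Z: go to q_2, push AAZ → (q_2, aaabababaaa, AAZ)
  read a, top A: go to q_0, push E → (q_0, aabababaaa, EAZ)
  read a, top E: go to q_0, push AE → (q_0, abababaaa, AEAZ)
  ε-move, top A: go to q_2, push ε → (q_2, abababaaa, EAZ)
  read a, top E: go to q_0, push ε → (q_0, bababaaa, AZ)
  ε-move, top A: go to q_2, push ε → (q_2, bababaaa, Z)
  read b, top Z: go to q_2, push EAZ → (q_2, ababaaa, EAZ)
  read a, top E: go to q_0, push ε → (q_0, babaaa, AZ)
  ε-move, top A: go to q_2, push ε → (q_2, babaaa, Z)
  read b, top Z: go to q_2, push EAZ → (q_2, abaaa, EAZ)
  read a, top E: go to q_0, push ε → (q_0, baaa, AZ)
  ε-move, top A: go to q_2, push ε → (q_2, baaa, Z)
  read b, top Z: go to q_2, push EAZ → (q_2, aaa, EAZ)
  read a, top E: go to q_0, push ε → (q_0, aa, AZ)
  ε-move, top A: go to q_2, push ε → (q_2, aa, Z)
  read a, top Z: go to q_2, push Z → (q_2, a, Z)
  read a, top Z: go to q_2, push Z → (q_2, ε, Z)
All input consumed in state q_2 with stack Z.

Z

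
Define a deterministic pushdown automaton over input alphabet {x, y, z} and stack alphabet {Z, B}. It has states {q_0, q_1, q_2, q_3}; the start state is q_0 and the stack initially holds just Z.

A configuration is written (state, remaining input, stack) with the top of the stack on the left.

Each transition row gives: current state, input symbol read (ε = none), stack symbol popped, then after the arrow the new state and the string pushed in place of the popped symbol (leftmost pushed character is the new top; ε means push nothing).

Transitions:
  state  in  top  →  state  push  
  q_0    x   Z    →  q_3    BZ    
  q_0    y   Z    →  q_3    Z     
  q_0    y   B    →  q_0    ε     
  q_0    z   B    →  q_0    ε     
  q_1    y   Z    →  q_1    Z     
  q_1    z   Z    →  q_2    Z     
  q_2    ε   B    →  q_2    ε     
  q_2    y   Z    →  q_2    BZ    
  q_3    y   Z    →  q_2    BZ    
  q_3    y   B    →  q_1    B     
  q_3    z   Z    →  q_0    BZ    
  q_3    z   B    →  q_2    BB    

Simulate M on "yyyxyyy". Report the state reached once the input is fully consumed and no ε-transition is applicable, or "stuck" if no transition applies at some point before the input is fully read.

(q_0, yyyxyyy, Z)
  read y, top Z: go to q_3, push Z → (q_3, yyxyyy, Z)
  read y, top Z: go to q_2, push BZ → (q_2, yxyyy, BZ)
  ε-move, top B: go to q_2, push ε → (q_2, yxyyy, Z)
  read y, top Z: go to q_2, push BZ → (q_2, xyyy, BZ)
  ε-move, top B: go to q_2, push ε → (q_2, xyyy, Z)
No transition for (q_2, x, top Z); M blocks with input xyyy remaining.

stuck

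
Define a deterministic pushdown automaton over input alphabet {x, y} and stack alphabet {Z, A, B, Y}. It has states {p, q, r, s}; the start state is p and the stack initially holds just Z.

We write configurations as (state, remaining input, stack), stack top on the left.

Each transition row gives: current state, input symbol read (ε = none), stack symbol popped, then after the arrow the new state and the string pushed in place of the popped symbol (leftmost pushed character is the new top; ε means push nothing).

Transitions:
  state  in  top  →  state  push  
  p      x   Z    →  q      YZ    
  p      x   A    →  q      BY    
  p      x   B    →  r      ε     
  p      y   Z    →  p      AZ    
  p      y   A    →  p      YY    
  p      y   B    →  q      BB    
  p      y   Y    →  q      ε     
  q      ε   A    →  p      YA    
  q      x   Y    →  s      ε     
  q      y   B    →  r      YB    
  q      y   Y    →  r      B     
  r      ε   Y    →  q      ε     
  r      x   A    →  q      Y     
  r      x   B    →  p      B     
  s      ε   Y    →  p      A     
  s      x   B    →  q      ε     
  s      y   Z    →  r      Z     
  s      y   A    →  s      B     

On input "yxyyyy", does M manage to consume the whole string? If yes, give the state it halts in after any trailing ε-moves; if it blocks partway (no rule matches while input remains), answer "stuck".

q

(p, yxyyyy, Z)
  read y, top Z: go to p, push AZ → (p, xyyyy, AZ)
  read x, top A: go to q, push BY → (q, yyyy, BYZ)
  read y, top B: go to r, push YB → (r, yyy, YBYZ)
  ε-move, top Y: go to q, push ε → (q, yyy, BYZ)
  read y, top B: go to r, push YB → (r, yy, YBYZ)
  ε-move, top Y: go to q, push ε → (q, yy, BYZ)
  read y, top B: go to r, push YB → (r, y, YBYZ)
  ε-move, top Y: go to q, push ε → (q, y, BYZ)
  read y, top B: go to r, push YB → (r, ε, YBYZ)
  ε-move, top Y: go to q, push ε → (q, ε, BYZ)
All input consumed; M is in state q.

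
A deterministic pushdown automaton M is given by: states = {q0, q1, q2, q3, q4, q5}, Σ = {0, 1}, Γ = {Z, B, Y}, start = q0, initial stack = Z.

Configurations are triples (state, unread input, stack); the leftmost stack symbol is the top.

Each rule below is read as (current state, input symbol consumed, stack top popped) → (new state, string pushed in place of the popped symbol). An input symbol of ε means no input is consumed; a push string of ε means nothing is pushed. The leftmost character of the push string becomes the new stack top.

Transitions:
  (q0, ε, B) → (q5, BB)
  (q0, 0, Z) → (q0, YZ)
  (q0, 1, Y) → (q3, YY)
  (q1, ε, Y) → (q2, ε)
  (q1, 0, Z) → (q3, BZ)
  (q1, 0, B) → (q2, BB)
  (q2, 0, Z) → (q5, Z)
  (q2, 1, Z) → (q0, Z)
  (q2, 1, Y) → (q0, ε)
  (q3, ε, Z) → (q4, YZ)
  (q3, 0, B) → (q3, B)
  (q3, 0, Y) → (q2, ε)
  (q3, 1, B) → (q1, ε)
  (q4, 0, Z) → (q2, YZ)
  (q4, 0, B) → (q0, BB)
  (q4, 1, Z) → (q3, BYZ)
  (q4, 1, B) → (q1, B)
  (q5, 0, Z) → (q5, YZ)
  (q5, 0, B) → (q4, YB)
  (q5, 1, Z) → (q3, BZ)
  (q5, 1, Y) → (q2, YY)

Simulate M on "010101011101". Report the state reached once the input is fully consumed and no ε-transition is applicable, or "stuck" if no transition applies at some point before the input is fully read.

stuck

(q0, 010101011101, Z)
  read 0, top Z: go to q0, push YZ → (q0, 10101011101, YZ)
  read 1, top Y: go to q3, push YY → (q3, 0101011101, YYZ)
  read 0, top Y: go to q2, push ε → (q2, 101011101, YZ)
  read 1, top Y: go to q0, push ε → (q0, 01011101, Z)
  read 0, top Z: go to q0, push YZ → (q0, 1011101, YZ)
  read 1, top Y: go to q3, push YY → (q3, 011101, YYZ)
  read 0, top Y: go to q2, push ε → (q2, 11101, YZ)
  read 1, top Y: go to q0, push ε → (q0, 1101, Z)
No transition for (q0, 1, top Z); M blocks with input 1101 remaining.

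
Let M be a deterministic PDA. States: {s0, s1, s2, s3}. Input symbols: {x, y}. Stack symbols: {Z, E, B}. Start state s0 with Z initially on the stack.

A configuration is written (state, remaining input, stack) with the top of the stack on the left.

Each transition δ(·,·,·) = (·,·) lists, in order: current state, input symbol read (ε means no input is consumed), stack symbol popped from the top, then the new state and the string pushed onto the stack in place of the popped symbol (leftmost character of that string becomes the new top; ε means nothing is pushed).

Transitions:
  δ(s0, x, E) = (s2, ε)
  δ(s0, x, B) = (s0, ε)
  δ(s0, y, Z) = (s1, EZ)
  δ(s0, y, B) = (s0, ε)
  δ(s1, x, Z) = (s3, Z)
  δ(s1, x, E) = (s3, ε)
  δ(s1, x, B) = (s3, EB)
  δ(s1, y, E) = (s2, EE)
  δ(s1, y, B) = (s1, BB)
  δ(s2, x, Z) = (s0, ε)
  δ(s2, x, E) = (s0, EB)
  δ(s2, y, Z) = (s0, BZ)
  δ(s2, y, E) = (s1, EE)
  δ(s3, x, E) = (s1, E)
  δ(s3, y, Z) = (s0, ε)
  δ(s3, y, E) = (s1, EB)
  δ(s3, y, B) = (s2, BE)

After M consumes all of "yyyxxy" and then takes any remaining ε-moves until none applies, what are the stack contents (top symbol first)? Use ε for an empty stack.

(s0, yyyxxy, Z)
  read y, top Z: go to s1, push EZ → (s1, yyxxy, EZ)
  read y, top E: go to s2, push EE → (s2, yxxy, EEZ)
  read y, top E: go to s1, push EE → (s1, xxy, EEEZ)
  read x, top E: go to s3, push ε → (s3, xy, EEZ)
  read x, top E: go to s1, push E → (s1, y, EEZ)
  read y, top E: go to s2, push EE → (s2, ε, EEEZ)
All input consumed in state s2 with stack EEEZ.

EEEZ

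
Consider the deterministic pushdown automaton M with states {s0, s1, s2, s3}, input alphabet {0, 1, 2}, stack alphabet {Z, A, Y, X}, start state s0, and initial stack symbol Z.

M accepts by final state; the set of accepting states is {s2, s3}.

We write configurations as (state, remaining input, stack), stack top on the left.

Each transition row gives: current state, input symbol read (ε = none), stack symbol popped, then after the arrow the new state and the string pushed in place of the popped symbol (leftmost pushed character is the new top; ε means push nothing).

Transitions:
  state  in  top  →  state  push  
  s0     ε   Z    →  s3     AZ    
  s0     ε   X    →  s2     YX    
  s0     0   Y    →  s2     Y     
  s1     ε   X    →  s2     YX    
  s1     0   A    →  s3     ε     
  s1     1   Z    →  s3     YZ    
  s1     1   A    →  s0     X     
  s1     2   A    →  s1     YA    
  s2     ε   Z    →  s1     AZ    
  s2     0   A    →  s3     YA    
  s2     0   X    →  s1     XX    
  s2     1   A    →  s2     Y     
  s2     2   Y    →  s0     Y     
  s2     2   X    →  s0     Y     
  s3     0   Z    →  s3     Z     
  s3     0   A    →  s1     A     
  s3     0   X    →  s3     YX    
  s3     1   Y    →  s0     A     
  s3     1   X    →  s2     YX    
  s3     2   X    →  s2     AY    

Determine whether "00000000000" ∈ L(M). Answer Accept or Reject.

(s0, 00000000000, Z) ⊢ (s3, 00000000000, AZ) ⊢ (s1, 0000000000, AZ) ⊢ (s3, 000000000, Z) ⊢ (s3, 00000000, Z) ⊢ (s3, 0000000, Z) ⊢ (s3, 000000, Z) ⊢ (s3, 00000, Z) ⊢ (s3, 0000, Z) ⊢ (s3, 000, Z) ⊢ (s3, 00, Z) ⊢ (s3, 0, Z) ⊢ (s3, ε, Z)
All input consumed; state s3 ∈ F.

Accept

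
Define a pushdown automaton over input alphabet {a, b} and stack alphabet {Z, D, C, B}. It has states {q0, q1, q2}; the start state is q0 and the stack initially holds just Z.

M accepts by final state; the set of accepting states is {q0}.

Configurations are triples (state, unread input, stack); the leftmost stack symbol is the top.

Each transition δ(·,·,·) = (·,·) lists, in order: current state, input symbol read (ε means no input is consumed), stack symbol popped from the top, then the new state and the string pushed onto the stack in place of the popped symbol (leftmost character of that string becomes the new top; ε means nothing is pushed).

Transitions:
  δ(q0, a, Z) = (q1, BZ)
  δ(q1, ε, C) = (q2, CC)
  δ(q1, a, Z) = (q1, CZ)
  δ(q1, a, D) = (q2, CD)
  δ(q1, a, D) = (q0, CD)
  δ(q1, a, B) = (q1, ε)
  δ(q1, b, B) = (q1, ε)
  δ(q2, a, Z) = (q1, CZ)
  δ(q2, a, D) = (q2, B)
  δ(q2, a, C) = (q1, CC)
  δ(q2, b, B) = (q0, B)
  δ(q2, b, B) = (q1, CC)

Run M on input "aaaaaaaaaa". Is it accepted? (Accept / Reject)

No computation consumes all input and reaches a final state.

Reject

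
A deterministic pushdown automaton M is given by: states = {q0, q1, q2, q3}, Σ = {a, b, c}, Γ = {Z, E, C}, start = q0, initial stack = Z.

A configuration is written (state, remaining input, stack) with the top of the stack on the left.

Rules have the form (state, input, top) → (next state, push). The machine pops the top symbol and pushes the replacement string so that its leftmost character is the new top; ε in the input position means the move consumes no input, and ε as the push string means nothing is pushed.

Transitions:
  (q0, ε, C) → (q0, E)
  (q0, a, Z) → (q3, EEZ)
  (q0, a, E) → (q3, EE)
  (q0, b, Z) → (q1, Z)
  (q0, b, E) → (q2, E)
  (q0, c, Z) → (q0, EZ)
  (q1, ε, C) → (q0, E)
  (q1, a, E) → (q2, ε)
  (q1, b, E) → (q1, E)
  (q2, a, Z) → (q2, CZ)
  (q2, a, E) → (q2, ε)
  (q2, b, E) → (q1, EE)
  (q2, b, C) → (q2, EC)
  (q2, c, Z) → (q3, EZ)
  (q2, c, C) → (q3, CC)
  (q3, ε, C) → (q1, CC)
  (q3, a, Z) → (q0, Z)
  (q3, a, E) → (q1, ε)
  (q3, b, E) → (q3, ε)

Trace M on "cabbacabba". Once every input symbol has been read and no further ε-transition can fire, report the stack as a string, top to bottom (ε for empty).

(q0, cabbacabba, Z)
  read c, top Z: go to q0, push EZ → (q0, abbacabba, EZ)
  read a, top E: go to q3, push EE → (q3, bbacabba, EEZ)
  read b, top E: go to q3, push ε → (q3, bacabba, EZ)
  read b, top E: go to q3, push ε → (q3, acabba, Z)
  read a, top Z: go to q0, push Z → (q0, cabba, Z)
  read c, top Z: go to q0, push EZ → (q0, abba, EZ)
  read a, top E: go to q3, push EE → (q3, bba, EEZ)
  read b, top E: go to q3, push ε → (q3, ba, EZ)
  read b, top E: go to q3, push ε → (q3, a, Z)
  read a, top Z: go to q0, push Z → (q0, ε, Z)
All input consumed in state q0 with stack Z.

Z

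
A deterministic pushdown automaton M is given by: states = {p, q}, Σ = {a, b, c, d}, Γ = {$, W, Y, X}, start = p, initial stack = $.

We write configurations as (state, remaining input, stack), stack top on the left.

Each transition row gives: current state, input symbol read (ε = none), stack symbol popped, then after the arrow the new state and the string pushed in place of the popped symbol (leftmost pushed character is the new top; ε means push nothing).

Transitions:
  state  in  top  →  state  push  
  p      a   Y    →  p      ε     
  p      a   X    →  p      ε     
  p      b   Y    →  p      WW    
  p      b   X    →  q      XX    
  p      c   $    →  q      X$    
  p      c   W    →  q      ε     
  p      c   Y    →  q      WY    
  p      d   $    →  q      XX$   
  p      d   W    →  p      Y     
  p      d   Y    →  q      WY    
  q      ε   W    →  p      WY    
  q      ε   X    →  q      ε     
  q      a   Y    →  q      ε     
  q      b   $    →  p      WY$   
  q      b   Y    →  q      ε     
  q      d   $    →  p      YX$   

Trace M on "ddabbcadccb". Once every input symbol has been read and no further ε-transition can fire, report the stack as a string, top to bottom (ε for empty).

YX$

(p, ddabbcadccb, $) ⊢ (q, dabbcadccb, XX$) ⊢ (q, dabbcadccb, X$) ⊢ (q, dabbcadccb, $) ⊢ (p, abbcadccb, YX$) ⊢ (p, bbcadccb, X$) ⊢ (q, bcadccb, XX$) ⊢ (q, bcadccb, X$) ⊢ (q, bcadccb, $) ⊢ (p, cadccb, WY$) ⊢ (q, adccb, Y$) ⊢ (q, dccb, $) ⊢ (p, ccb, YX$) ⊢ (q, cb, WYX$) ⊢ (p, cb, WYYX$) ⊢ (q, b, YYX$) ⊢ (q, ε, YX$)
All input consumed in state q with stack YX$.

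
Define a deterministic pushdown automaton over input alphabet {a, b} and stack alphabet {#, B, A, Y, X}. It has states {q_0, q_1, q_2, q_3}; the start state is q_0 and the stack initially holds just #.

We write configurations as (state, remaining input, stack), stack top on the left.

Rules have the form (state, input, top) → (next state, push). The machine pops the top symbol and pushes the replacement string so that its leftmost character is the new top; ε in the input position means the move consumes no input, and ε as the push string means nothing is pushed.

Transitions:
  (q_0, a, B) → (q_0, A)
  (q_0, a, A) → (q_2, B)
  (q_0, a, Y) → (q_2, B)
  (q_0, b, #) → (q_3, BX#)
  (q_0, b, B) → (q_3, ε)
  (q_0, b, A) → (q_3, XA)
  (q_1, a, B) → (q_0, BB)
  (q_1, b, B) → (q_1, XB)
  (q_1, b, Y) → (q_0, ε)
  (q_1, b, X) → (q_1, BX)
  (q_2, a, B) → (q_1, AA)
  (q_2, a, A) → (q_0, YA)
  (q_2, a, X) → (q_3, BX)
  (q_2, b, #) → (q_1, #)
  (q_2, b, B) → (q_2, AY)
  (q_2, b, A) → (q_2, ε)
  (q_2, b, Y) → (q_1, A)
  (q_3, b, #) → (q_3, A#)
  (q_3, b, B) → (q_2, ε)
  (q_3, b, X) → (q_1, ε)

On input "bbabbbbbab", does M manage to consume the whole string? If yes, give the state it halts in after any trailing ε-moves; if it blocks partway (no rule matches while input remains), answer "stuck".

(q_0, bbabbbbbab, #)
  read b, top #: go to q_3, push BX# → (q_3, babbbbbab, BX#)
  read b, top B: go to q_2, push ε → (q_2, abbbbbab, X#)
  read a, top X: go to q_3, push BX → (q_3, bbbbbab, BX#)
  read b, top B: go to q_2, push ε → (q_2, bbbbab, X#)
No transition for (q_2, b, top X); M blocks with input bbbbab remaining.

stuck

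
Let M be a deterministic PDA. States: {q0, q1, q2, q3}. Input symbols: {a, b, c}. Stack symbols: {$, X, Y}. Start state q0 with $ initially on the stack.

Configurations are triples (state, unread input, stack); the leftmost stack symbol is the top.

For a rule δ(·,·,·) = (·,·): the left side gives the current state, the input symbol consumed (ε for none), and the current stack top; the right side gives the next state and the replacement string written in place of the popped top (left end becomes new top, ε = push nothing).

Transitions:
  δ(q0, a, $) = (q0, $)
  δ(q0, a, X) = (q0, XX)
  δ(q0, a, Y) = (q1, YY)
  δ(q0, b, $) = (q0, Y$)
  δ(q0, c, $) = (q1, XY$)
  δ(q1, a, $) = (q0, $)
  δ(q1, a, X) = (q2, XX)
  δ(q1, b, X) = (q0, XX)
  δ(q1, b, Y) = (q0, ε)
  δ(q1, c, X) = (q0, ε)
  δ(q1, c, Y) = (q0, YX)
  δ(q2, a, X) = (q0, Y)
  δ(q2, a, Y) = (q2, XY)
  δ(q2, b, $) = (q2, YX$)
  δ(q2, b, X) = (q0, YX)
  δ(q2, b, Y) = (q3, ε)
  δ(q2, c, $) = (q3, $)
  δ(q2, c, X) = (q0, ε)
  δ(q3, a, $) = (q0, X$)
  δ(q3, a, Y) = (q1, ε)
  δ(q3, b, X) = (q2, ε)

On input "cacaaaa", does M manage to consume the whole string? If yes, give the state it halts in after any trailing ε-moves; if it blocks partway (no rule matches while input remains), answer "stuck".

(q0, cacaaaa, $)
  read c, top $: go to q1, push XY$ → (q1, acaaaa, XY$)
  read a, top X: go to q2, push XX → (q2, caaaa, XXY$)
  read c, top X: go to q0, push ε → (q0, aaaa, XY$)
  read a, top X: go to q0, push XX → (q0, aaa, XXY$)
  read a, top X: go to q0, push XX → (q0, aa, XXXY$)
  read a, top X: go to q0, push XX → (q0, a, XXXXY$)
  read a, top X: go to q0, push XX → (q0, ε, XXXXXY$)
All input consumed; M is in state q0.

q0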